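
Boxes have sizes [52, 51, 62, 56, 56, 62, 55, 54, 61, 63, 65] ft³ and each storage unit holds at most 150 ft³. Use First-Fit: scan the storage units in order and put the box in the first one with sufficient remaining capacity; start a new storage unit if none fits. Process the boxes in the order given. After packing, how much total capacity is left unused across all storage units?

263

storage unit 1: place 52 ft³, 98 ft³ left
storage unit 1: place 51 ft³, 47 ft³ left
storage unit 2: place 62 ft³, 88 ft³ left
storage unit 2: place 56 ft³, 32 ft³ left
storage unit 3: place 56 ft³, 94 ft³ left
storage unit 3: place 62 ft³, 32 ft³ left
storage unit 4: place 55 ft³, 95 ft³ left
storage unit 4: place 54 ft³, 41 ft³ left
storage unit 5: place 61 ft³, 89 ft³ left
storage unit 5: place 63 ft³, 26 ft³ left
storage unit 6: place 65 ft³, 85 ft³ left
6 storage units × 150 ft³ = 900 ft³; used 637 ft³; unused 263 ft³.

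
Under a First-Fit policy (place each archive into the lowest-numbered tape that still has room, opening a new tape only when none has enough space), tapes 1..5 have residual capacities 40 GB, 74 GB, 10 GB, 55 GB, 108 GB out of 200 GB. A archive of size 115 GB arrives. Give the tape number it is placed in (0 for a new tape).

0

No tape has ≥ 115 GB free, so a new tape is opened.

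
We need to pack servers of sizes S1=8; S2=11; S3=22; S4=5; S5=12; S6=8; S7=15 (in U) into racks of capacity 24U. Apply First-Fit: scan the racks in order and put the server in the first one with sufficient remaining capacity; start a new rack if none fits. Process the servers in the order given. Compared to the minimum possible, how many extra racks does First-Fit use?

0

First-Fit: [8,11,5] [22] [12,8] [15] → 4 racks.
Total size 81U; any packing needs at least ⌈81/24⌉ = 4 racks.
So 4 is already optimal.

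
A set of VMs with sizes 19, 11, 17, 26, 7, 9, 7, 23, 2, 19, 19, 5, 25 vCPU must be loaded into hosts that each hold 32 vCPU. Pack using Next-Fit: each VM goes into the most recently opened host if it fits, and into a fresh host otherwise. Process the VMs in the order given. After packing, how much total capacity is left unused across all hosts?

67

19 vCPU → host 1 (remaining 13 vCPU)
11 vCPU → host 1 (remaining 2 vCPU)
17 vCPU → host 2 (remaining 15 vCPU)
26 vCPU → host 3 (remaining 6 vCPU)
7 vCPU → host 4 (remaining 25 vCPU)
9 vCPU → host 4 (remaining 16 vCPU)
7 vCPU → host 4 (remaining 9 vCPU)
23 vCPU → host 5 (remaining 9 vCPU)
2 vCPU → host 5 (remaining 7 vCPU)
19 vCPU → host 6 (remaining 13 vCPU)
19 vCPU → host 7 (remaining 13 vCPU)
5 vCPU → host 7 (remaining 8 vCPU)
25 vCPU → host 8 (remaining 7 vCPU)
8 hosts × 32 vCPU = 256 vCPU; used 189 vCPU; unused 67 vCPU.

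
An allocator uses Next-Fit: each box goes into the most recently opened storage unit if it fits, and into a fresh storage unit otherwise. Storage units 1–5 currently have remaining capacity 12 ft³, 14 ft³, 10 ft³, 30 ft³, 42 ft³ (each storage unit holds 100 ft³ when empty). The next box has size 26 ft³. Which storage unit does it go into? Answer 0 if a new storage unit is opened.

5

Next-Fit only looks at storage unit 5, which has 42 ft³ free.
26 ft³ fits there.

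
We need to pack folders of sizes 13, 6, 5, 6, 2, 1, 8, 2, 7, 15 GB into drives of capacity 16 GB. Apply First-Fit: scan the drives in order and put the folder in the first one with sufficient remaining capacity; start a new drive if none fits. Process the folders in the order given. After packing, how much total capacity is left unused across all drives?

15

Put 13 GB in drive 1; 3 GB remain.
Put 6 GB in drive 2; 10 GB remain.
Put 5 GB in drive 2; 5 GB remain.
Put 6 GB in drive 3; 10 GB remain.
Put 2 GB in drive 1; 1 GB remain.
Put 1 GB in drive 1; 0 GB remain.
Put 8 GB in drive 3; 2 GB remain.
Put 2 GB in drive 2; 3 GB remain.
Put 7 GB in drive 4; 9 GB remain.
Put 15 GB in drive 5; 1 GB remain.
5 drives × 16 GB = 80 GB; used 65 GB; unused 15 GB.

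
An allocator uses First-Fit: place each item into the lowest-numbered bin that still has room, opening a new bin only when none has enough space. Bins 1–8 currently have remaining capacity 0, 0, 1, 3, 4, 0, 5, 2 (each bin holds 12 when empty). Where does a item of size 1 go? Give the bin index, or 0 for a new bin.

Bins with room: bin 3 (1), bin 4 (3), bin 5 (4), bin 7 (5), bin 8 (2).
The first with room is bin 3.

3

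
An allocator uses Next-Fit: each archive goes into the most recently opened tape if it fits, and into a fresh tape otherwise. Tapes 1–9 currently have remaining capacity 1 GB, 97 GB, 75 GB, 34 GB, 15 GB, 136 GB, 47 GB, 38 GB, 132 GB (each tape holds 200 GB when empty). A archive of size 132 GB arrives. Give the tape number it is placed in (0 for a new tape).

9

Next-Fit only looks at tape 9, which has 132 GB free.
132 GB fits there.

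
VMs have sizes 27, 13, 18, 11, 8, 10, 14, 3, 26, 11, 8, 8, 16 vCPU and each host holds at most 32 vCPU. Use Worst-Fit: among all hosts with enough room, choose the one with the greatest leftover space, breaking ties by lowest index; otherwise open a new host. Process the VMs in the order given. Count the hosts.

6 hosts

Put 27 vCPU in host 1; 5 vCPU remain.
Put 13 vCPU in host 2; 19 vCPU remain.
Put 18 vCPU in host 2; 1 vCPU remain.
Put 11 vCPU in host 3; 21 vCPU remain.
Put 8 vCPU in host 3; 13 vCPU remain.
Put 10 vCPU in host 3; 3 vCPU remain.
Put 14 vCPU in host 4; 18 vCPU remain.
Put 3 vCPU in host 4; 15 vCPU remain.
Put 26 vCPU in host 5; 6 vCPU remain.
Put 11 vCPU in host 4; 4 vCPU remain.
Put 8 vCPU in host 6; 24 vCPU remain.
Put 8 vCPU in host 6; 16 vCPU remain.
Put 16 vCPU in host 6; 0 vCPU remain.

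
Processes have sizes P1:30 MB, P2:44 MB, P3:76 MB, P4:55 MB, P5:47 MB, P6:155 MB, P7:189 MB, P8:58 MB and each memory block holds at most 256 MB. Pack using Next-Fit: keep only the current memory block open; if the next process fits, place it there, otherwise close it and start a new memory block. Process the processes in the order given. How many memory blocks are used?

3

P1 (30 MB) → memory block 1 (remaining 226 MB)
P2 (44 MB) → memory block 1 (remaining 182 MB)
P3 (76 MB) → memory block 1 (remaining 106 MB)
P4 (55 MB) → memory block 1 (remaining 51 MB)
P5 (47 MB) → memory block 1 (remaining 4 MB)
P6 (155 MB) → memory block 2 (remaining 101 MB)
P7 (189 MB) → memory block 3 (remaining 67 MB)
P8 (58 MB) → memory block 3 (remaining 9 MB)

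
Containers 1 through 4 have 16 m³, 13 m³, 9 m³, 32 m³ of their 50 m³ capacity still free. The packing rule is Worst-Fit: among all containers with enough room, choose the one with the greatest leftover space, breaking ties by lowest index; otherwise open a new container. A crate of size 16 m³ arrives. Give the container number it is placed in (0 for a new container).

Containers with room: container 1 (16 m³), container 4 (32 m³).
Most room is container 4 with 32 m³ free.

4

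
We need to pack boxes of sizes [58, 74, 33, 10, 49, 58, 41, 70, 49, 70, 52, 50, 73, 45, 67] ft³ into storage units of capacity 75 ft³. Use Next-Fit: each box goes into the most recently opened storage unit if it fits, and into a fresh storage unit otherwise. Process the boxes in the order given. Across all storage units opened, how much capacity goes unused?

58 ft³ → storage unit 1 (remaining 17 ft³)
74 ft³ → storage unit 2 (remaining 1 ft³)
33 ft³ → storage unit 3 (remaining 42 ft³)
10 ft³ → storage unit 3 (remaining 32 ft³)
49 ft³ → storage unit 4 (remaining 26 ft³)
58 ft³ → storage unit 5 (remaining 17 ft³)
41 ft³ → storage unit 6 (remaining 34 ft³)
70 ft³ → storage unit 7 (remaining 5 ft³)
49 ft³ → storage unit 8 (remaining 26 ft³)
70 ft³ → storage unit 9 (remaining 5 ft³)
52 ft³ → storage unit 10 (remaining 23 ft³)
50 ft³ → storage unit 11 (remaining 25 ft³)
73 ft³ → storage unit 12 (remaining 2 ft³)
45 ft³ → storage unit 13 (remaining 30 ft³)
67 ft³ → storage unit 14 (remaining 8 ft³)
14 storage units × 75 ft³ = 1050 ft³; used 799 ft³; unused 251 ft³.

251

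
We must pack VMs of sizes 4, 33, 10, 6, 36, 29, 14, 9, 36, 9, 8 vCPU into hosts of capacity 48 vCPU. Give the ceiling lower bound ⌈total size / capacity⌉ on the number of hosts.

5 hosts

Total size = 4 + 33 + 10 + 6 + 36 + 29 + 14 + 9 + 36 + 9 + 8 = 194 vCPU.
⌈194 / 48⌉ = 5.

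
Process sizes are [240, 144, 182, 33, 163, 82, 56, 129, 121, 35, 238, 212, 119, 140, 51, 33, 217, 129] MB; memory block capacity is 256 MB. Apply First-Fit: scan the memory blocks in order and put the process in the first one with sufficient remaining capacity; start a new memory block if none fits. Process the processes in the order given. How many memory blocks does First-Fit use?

11

Put 240 MB in memory block 1; 16 MB remain.
Put 144 MB in memory block 2; 112 MB remain.
Put 182 MB in memory block 3; 74 MB remain.
Put 33 MB in memory block 2; 79 MB remain.
Put 163 MB in memory block 4; 93 MB remain.
Put 82 MB in memory block 4; 11 MB remain.
Put 56 MB in memory block 2; 23 MB remain.
Put 129 MB in memory block 5; 127 MB remain.
Put 121 MB in memory block 5; 6 MB remain.
Put 35 MB in memory block 3; 39 MB remain.
Put 238 MB in memory block 6; 18 MB remain.
Put 212 MB in memory block 7; 44 MB remain.
Put 119 MB in memory block 8; 137 MB remain.
Put 140 MB in memory block 9; 116 MB remain.
Put 51 MB in memory block 8; 86 MB remain.
Put 33 MB in memory block 3; 6 MB remain.
Put 217 MB in memory block 10; 39 MB remain.
Put 129 MB in memory block 11; 127 MB remain.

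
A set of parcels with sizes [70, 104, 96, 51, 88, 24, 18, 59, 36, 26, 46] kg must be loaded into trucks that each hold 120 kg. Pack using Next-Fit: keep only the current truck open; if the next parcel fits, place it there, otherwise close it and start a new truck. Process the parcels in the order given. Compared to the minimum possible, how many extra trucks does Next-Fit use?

1

Next-Fit: [70] [104] [96] [51] [88,24] [18,59,36] [26,46] → 7 trucks.
Total size 618 kg; any packing needs at least ⌈618/120⌉ = 6 trucks.
An optimal packing achieves that bound: [104] [96,24] [88,26] [70,46] [59,51] [36,18] → 6 trucks.
Excess: 7 − 6 = 1.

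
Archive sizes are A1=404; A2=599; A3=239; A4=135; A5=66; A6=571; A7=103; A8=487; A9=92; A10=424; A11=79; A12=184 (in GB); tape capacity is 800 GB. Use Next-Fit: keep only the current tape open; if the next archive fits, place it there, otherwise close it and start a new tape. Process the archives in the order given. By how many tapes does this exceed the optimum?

1

Next-Fit: [404] [599] [239,135,66] [571,103] [487,92] [424,79,184] → 6 tapes.
Total size 3383 GB; any packing needs at least ⌈3383/800⌉ = 5 tapes.
An optimal packing achieves that bound: [599,184] [571,135,92] [487,239,66] [424,103,79] [404] → 5 tapes.
Excess: 6 − 5 = 1.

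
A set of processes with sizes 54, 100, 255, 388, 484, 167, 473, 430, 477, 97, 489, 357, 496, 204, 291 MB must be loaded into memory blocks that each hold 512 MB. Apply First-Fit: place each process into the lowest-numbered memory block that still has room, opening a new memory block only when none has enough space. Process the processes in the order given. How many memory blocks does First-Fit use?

Put 54 MB in memory block 1; 458 MB remain.
Put 100 MB in memory block 1; 358 MB remain.
Put 255 MB in memory block 1; 103 MB remain.
Put 388 MB in memory block 2; 124 MB remain.
Put 484 MB in memory block 3; 28 MB remain.
Put 167 MB in memory block 4; 345 MB remain.
Put 473 MB in memory block 5; 39 MB remain.
Put 430 MB in memory block 6; 82 MB remain.
Put 477 MB in memory block 7; 35 MB remain.
Put 97 MB in memory block 1; 6 MB remain.
Put 489 MB in memory block 8; 23 MB remain.
Put 357 MB in memory block 9; 155 MB remain.
Put 496 MB in memory block 10; 16 MB remain.
Put 204 MB in memory block 4; 141 MB remain.
Put 291 MB in memory block 11; 221 MB remain.

11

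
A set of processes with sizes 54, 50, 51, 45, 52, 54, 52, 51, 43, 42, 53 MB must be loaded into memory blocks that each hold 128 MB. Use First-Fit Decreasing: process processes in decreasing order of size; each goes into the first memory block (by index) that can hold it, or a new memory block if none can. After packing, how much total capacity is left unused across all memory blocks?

221

Sorted descending: 54, 54, 53, 52, 52, 51, 51, 50, 45, 43, 42.
memory block 1: place 54 MB, 74 MB left
memory block 1: place 54 MB, 20 MB left
memory block 2: place 53 MB, 75 MB left
memory block 2: place 52 MB, 23 MB left
memory block 3: place 52 MB, 76 MB left
memory block 3: place 51 MB, 25 MB left
memory block 4: place 51 MB, 77 MB left
memory block 4: place 50 MB, 27 MB left
memory block 5: place 45 MB, 83 MB left
memory block 5: place 43 MB, 40 MB left
memory block 6: place 42 MB, 86 MB left
6 memory blocks × 128 MB = 768 MB; used 547 MB; unused 221 MB.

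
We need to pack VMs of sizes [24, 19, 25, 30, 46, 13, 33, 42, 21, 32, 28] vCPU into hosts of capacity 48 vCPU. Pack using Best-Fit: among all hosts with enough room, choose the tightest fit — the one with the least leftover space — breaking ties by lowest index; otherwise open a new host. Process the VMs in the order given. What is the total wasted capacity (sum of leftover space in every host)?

71

Put 24 vCPU in host 1; 24 vCPU remain.
Put 19 vCPU in host 1; 5 vCPU remain.
Put 25 vCPU in host 2; 23 vCPU remain.
Put 30 vCPU in host 3; 18 vCPU remain.
Put 46 vCPU in host 4; 2 vCPU remain.
Put 13 vCPU in host 3; 5 vCPU remain.
Put 33 vCPU in host 5; 15 vCPU remain.
Put 42 vCPU in host 6; 6 vCPU remain.
Put 21 vCPU in host 2; 2 vCPU remain.
Put 32 vCPU in host 7; 16 vCPU remain.
Put 28 vCPU in host 8; 20 vCPU remain.
8 hosts × 48 vCPU = 384 vCPU; used 313 vCPU; unused 71 vCPU.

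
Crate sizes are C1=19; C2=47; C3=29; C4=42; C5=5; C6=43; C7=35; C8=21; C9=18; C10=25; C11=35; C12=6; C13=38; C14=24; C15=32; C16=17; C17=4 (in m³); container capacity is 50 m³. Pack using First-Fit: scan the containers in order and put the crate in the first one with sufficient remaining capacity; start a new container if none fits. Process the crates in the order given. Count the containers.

container 1: place C1 (19 m³), 31 m³ left
container 2: place C2 (47 m³), 3 m³ left
container 1: place C3 (29 m³), 2 m³ left
container 3: place C4 (42 m³), 8 m³ left
container 3: place C5 (5 m³), 3 m³ left
container 4: place C6 (43 m³), 7 m³ left
container 5: place C7 (35 m³), 15 m³ left
container 6: place C8 (21 m³), 29 m³ left
container 6: place C9 (18 m³), 11 m³ left
container 7: place C10 (25 m³), 25 m³ left
container 8: place C11 (35 m³), 15 m³ left
container 4: place C12 (6 m³), 1 m³ left
container 9: place C13 (38 m³), 12 m³ left
container 7: place C14 (24 m³), 1 m³ left
container 10: place C15 (32 m³), 18 m³ left
container 10: place C16 (17 m³), 1 m³ left
container 5: place C17 (4 m³), 11 m³ left

10 containers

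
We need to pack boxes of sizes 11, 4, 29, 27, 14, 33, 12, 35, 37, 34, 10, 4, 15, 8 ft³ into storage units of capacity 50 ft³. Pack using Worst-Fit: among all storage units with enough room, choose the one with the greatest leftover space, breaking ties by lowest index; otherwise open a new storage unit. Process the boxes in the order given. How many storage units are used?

7

storage unit 1: place 11 ft³, 39 ft³ left
storage unit 1: place 4 ft³, 35 ft³ left
storage unit 1: place 29 ft³, 6 ft³ left
storage unit 2: place 27 ft³, 23 ft³ left
storage unit 2: place 14 ft³, 9 ft³ left
storage unit 3: place 33 ft³, 17 ft³ left
storage unit 3: place 12 ft³, 5 ft³ left
storage unit 4: place 35 ft³, 15 ft³ left
storage unit 5: place 37 ft³, 13 ft³ left
storage unit 6: place 34 ft³, 16 ft³ left
storage unit 6: place 10 ft³, 6 ft³ left
storage unit 4: place 4 ft³, 11 ft³ left
storage unit 7: place 15 ft³, 35 ft³ left
storage unit 7: place 8 ft³, 27 ft³ left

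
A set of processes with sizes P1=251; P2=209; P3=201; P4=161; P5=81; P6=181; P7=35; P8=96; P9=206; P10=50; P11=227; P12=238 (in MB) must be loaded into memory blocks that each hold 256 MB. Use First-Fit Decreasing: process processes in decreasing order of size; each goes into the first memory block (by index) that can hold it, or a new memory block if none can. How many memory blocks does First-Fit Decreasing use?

9 memory blocks

Sorted descending: 251, 238, 227, 209, 206, 201, 181, 161, 96, 81, 50, 35.
Put 251 MB in memory block 1; 5 MB remain.
Put 238 MB in memory block 2; 18 MB remain.
Put 227 MB in memory block 3; 29 MB remain.
Put 209 MB in memory block 4; 47 MB remain.
Put 206 MB in memory block 5; 50 MB remain.
Put 201 MB in memory block 6; 55 MB remain.
Put 181 MB in memory block 7; 75 MB remain.
Put 161 MB in memory block 8; 95 MB remain.
Put 96 MB in memory block 9; 160 MB remain.
Put 81 MB in memory block 8; 14 MB remain.
Put 50 MB in memory block 5; 0 MB remain.
Put 35 MB in memory block 4; 12 MB remain.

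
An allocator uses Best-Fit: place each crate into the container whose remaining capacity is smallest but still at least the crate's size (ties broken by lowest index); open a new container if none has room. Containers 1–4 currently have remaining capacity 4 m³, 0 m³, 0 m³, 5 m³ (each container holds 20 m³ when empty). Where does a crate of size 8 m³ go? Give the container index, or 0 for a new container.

No container has ≥ 8 m³ free, so a new container is opened.

0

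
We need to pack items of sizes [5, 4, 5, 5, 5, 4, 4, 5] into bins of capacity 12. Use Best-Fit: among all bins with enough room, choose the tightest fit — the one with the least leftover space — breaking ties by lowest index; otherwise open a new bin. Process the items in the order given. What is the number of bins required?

5 → bin 1 (remaining 7)
4 → bin 1 (remaining 3)
5 → bin 2 (remaining 7)
5 → bin 2 (remaining 2)
5 → bin 3 (remaining 7)
4 → bin 3 (remaining 3)
4 → bin 4 (remaining 8)
5 → bin 4 (remaining 3)
Final bins: [5,4] [5,5] [5,4] [4,5].

4 bins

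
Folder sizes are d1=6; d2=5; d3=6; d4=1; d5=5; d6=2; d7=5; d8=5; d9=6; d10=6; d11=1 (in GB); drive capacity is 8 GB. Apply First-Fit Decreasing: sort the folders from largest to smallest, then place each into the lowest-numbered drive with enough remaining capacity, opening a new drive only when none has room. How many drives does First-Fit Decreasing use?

Sorted descending: 6, 6, 6, 6, 5, 5, 5, 5, 2, 1, 1.
drive 1: place 6 GB, 2 GB left
drive 2: place 6 GB, 2 GB left
drive 3: place 6 GB, 2 GB left
drive 4: place 6 GB, 2 GB left
drive 5: place 5 GB, 3 GB left
drive 6: place 5 GB, 3 GB left
drive 7: place 5 GB, 3 GB left
drive 8: place 5 GB, 3 GB left
drive 1: place 2 GB, 0 GB left
drive 2: place 1 GB, 1 GB left
drive 2: place 1 GB, 0 GB left
Final drives: [6,2] [6,1,1] [6] [6] [5] [5] [5] [5].

8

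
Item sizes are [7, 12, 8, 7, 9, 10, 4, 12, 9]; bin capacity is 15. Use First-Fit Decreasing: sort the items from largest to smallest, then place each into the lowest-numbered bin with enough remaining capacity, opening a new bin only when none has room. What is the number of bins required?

Sorted descending: 12, 12, 10, 9, 9, 8, 7, 7, 4.
bin 1: place 12, 3 left
bin 2: place 12, 3 left
bin 3: place 10, 5 left
bin 4: place 9, 6 left
bin 5: place 9, 6 left
bin 6: place 8, 7 left
bin 6: place 7, 0 left
bin 7: place 7, 8 left
bin 3: place 4, 1 left
Final bins: [12] [12] [10,4] [9] [9] [8,7] [7].

7 bins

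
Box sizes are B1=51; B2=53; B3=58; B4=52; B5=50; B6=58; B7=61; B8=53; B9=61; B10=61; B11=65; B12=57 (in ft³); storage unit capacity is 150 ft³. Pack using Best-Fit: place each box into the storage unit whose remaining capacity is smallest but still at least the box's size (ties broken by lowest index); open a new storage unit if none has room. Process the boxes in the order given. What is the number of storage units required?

6

storage unit 1: place B1 (51 ft³), 99 ft³ left
storage unit 1: place B2 (53 ft³), 46 ft³ left
storage unit 2: place B3 (58 ft³), 92 ft³ left
storage unit 2: place B4 (52 ft³), 40 ft³ left
storage unit 3: place B5 (50 ft³), 100 ft³ left
storage unit 3: place B6 (58 ft³), 42 ft³ left
storage unit 4: place B7 (61 ft³), 89 ft³ left
storage unit 4: place B8 (53 ft³), 36 ft³ left
storage unit 5: place B9 (61 ft³), 89 ft³ left
storage unit 5: place B10 (61 ft³), 28 ft³ left
storage unit 6: place B11 (65 ft³), 85 ft³ left
storage unit 6: place B12 (57 ft³), 28 ft³ left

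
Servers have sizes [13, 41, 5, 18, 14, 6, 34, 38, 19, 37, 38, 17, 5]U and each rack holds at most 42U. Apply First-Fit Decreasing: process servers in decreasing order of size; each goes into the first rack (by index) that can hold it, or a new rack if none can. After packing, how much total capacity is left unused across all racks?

Sorted descending: 41, 38, 38, 37, 34, 19, 18, 17, 14, 13, 6, 5, 5.
Put 41U in rack 1; 1U remain.
Put 38U in rack 2; 4U remain.
Put 38U in rack 3; 4U remain.
Put 37U in rack 4; 5U remain.
Put 34U in rack 5; 8U remain.
Put 19U in rack 6; 23U remain.
Put 18U in rack 6; 5U remain.
Put 17U in rack 7; 25U remain.
Put 14U in rack 7; 11U remain.
Put 13U in rack 8; 29U remain.
Put 6U in rack 5; 2U remain.
Put 5U in rack 4; 0U remain.
Put 5U in rack 6; 0U remain.
8 racks × 42U = 336U; used 285U; unused 51U.

51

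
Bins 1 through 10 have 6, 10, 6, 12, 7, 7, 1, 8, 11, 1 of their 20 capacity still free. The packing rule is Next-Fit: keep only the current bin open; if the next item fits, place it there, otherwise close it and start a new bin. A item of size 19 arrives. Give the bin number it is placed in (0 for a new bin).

Next-Fit only looks at bin 10, which has 1 free.
19 does not fit, so a new bin is opened.

0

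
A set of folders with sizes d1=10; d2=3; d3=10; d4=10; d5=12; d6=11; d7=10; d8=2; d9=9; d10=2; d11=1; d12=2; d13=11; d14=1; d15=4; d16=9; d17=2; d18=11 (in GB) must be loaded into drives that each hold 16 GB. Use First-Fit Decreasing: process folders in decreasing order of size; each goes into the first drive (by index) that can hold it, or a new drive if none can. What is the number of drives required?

10 drives

Sorted descending: 12, 11, 11, 11, 10, 10, 10, 10, 9, 9, 4, 3, 2, 2, 2, 2, 1, 1.
Put 12 GB in drive 1; 4 GB remain.
Put 11 GB in drive 2; 5 GB remain.
Put 11 GB in drive 3; 5 GB remain.
Put 11 GB in drive 4; 5 GB remain.
Put 10 GB in drive 5; 6 GB remain.
Put 10 GB in drive 6; 6 GB remain.
Put 10 GB in drive 7; 6 GB remain.
Put 10 GB in drive 8; 6 GB remain.
Put 9 GB in drive 9; 7 GB remain.
Put 9 GB in drive 10; 7 GB remain.
Put 4 GB in drive 1; 0 GB remain.
Put 3 GB in drive 2; 2 GB remain.
Put 2 GB in drive 2; 0 GB remain.
Put 2 GB in drive 3; 3 GB remain.
Put 2 GB in drive 3; 1 GB remain.
Put 2 GB in drive 4; 3 GB remain.
Put 1 GB in drive 3; 0 GB remain.
Put 1 GB in drive 4; 2 GB remain.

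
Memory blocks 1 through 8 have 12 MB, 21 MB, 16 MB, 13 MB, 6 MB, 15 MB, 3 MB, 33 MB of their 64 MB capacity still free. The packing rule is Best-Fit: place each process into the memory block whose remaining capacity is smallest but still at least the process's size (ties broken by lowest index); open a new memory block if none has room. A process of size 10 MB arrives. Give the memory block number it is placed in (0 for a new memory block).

Memory blocks with room: memory block 1 (12 MB), memory block 2 (21 MB), memory block 3 (16 MB), memory block 4 (13 MB), memory block 6 (15 MB), memory block 8 (33 MB).
Tightest fit is memory block 1 with 12 MB free.

1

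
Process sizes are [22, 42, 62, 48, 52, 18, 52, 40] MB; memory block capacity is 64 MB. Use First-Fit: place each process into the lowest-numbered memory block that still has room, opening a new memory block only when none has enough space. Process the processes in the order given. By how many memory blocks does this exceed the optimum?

0

First-Fit: [22,42] [62] [48] [52] [18,40] [52] → 6 memory blocks.
Total size 336 MB; any packing needs at least ⌈336/64⌉ = 6 memory blocks.
So 6 is already optimal.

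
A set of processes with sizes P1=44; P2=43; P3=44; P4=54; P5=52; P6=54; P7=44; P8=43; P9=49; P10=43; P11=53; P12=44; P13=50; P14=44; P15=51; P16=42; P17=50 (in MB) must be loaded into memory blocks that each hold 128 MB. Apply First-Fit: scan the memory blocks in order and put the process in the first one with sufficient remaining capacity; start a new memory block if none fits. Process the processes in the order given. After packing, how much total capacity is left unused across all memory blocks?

348

Put P1 (44 MB) in memory block 1; 84 MB remain.
Put P2 (43 MB) in memory block 1; 41 MB remain.
Put P3 (44 MB) in memory block 2; 84 MB remain.
Put P4 (54 MB) in memory block 2; 30 MB remain.
Put P5 (52 MB) in memory block 3; 76 MB remain.
Put P6 (54 MB) in memory block 3; 22 MB remain.
Put P7 (44 MB) in memory block 4; 84 MB remain.
Put P8 (43 MB) in memory block 4; 41 MB remain.
Put P9 (49 MB) in memory block 5; 79 MB remain.
Put P10 (43 MB) in memory block 5; 36 MB remain.
Put P11 (53 MB) in memory block 6; 75 MB remain.
Put P12 (44 MB) in memory block 6; 31 MB remain.
Put P13 (50 MB) in memory block 7; 78 MB remain.
Put P14 (44 MB) in memory block 7; 34 MB remain.
Put P15 (51 MB) in memory block 8; 77 MB remain.
Put P16 (42 MB) in memory block 8; 35 MB remain.
Put P17 (50 MB) in memory block 9; 78 MB remain.
9 memory blocks × 128 MB = 1152 MB; used 804 MB; unused 348 MB.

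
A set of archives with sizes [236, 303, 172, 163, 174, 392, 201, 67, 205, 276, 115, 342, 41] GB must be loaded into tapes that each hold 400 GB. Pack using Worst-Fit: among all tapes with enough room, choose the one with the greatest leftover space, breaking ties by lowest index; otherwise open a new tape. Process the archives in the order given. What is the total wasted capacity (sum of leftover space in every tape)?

tape 1: place 236 GB, 164 GB left
tape 2: place 303 GB, 97 GB left
tape 3: place 172 GB, 228 GB left
tape 3: place 163 GB, 65 GB left
tape 4: place 174 GB, 226 GB left
tape 5: place 392 GB, 8 GB left
tape 4: place 201 GB, 25 GB left
tape 1: place 67 GB, 97 GB left
tape 6: place 205 GB, 195 GB left
tape 7: place 276 GB, 124 GB left
tape 6: place 115 GB, 80 GB left
tape 8: place 342 GB, 58 GB left
tape 7: place 41 GB, 83 GB left
8 tapes × 400 GB = 3200 GB; used 2687 GB; unused 513 GB.

513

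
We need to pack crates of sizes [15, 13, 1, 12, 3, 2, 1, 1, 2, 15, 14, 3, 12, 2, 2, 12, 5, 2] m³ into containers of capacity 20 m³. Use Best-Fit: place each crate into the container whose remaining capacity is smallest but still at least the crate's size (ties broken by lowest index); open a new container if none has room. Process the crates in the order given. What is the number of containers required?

7 containers

15 m³ → container 1 (remaining 5 m³)
13 m³ → container 2 (remaining 7 m³)
1 m³ → container 1 (remaining 4 m³)
12 m³ → container 3 (remaining 8 m³)
3 m³ → container 1 (remaining 1 m³)
2 m³ → container 2 (remaining 5 m³)
1 m³ → container 1 (remaining 0 m³)
1 m³ → container 2 (remaining 4 m³)
2 m³ → container 2 (remaining 2 m³)
15 m³ → container 4 (remaining 5 m³)
14 m³ → container 5 (remaining 6 m³)
3 m³ → container 4 (remaining 2 m³)
12 m³ → container 6 (remaining 8 m³)
2 m³ → container 2 (remaining 0 m³)
2 m³ → container 4 (remaining 0 m³)
12 m³ → container 7 (remaining 8 m³)
5 m³ → container 5 (remaining 1 m³)
2 m³ → container 3 (remaining 6 m³)
Final containers: [15,1,3,1] [13,2,1,2,2] [12,2] [15,3,2] [14,5] [12] [12].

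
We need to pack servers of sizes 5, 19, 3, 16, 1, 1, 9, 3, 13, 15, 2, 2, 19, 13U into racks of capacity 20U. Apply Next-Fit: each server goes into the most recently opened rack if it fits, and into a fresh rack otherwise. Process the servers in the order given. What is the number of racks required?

8

rack 1: place 5U, 15U left
rack 2: place 19U, 1U left
rack 3: place 3U, 17U left
rack 3: place 16U, 1U left
rack 3: place 1U, 0U left
rack 4: place 1U, 19U left
rack 4: place 9U, 10U left
rack 4: place 3U, 7U left
rack 5: place 13U, 7U left
rack 6: place 15U, 5U left
rack 6: place 2U, 3U left
rack 6: place 2U, 1U left
rack 7: place 19U, 1U left
rack 8: place 13U, 7U left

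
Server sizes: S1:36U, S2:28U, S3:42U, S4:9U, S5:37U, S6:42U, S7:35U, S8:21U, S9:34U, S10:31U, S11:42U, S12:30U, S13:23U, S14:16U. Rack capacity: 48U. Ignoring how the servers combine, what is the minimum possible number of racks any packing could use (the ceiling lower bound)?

9

Total size = 36 + 28 + 42 + 9 + 37 + 42 + 35 + 21 + 34 + 31 + 42 + 30 + 23 + 16 = 426U.
⌈426 / 48⌉ = 9.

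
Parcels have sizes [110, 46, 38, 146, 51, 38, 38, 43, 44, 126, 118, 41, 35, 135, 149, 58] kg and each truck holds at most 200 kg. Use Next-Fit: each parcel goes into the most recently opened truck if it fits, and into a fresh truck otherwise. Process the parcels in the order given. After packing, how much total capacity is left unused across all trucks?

110 kg → truck 1 (remaining 90 kg)
46 kg → truck 1 (remaining 44 kg)
38 kg → truck 1 (remaining 6 kg)
146 kg → truck 2 (remaining 54 kg)
51 kg → truck 2 (remaining 3 kg)
38 kg → truck 3 (remaining 162 kg)
38 kg → truck 3 (remaining 124 kg)
43 kg → truck 3 (remaining 81 kg)
44 kg → truck 3 (remaining 37 kg)
126 kg → truck 4 (remaining 74 kg)
118 kg → truck 5 (remaining 82 kg)
41 kg → truck 5 (remaining 41 kg)
35 kg → truck 5 (remaining 6 kg)
135 kg → truck 6 (remaining 65 kg)
149 kg → truck 7 (remaining 51 kg)
58 kg → truck 8 (remaining 142 kg)
8 trucks × 200 kg = 1600 kg; used 1216 kg; unused 384 kg.

384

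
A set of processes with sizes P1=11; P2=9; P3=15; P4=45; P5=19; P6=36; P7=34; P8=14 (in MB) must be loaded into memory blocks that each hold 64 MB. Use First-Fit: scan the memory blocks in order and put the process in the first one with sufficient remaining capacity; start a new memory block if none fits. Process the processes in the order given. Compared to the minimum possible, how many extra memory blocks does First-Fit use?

First-Fit: [11,9,15,19] [45,14] [36] [34] → 4 memory blocks.
Total size 183 MB; any packing needs at least ⌈183/64⌉ = 3 memory blocks.
An optimal packing achieves that bound: [45,19] [36,15,11] [34,14,9] → 3 memory blocks.
Excess: 4 − 3 = 1.

1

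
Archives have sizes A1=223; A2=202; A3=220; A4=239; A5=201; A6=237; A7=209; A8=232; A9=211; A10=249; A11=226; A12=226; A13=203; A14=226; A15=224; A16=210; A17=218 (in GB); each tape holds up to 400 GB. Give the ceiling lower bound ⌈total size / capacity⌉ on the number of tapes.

10 tapes

Total size = 223 + 202 + 220 + 239 + 201 + 237 + 209 + 232 + 211 + 249 + 226 + 226 + 203 + 226 + 224 + 210 + 218 = 3756 GB.
⌈3756 / 400⌉ = 10.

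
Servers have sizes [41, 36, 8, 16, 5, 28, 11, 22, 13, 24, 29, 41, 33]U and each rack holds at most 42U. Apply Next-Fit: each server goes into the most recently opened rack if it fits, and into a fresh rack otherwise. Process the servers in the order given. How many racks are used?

9

Put 41U in rack 1; 1U remain.
Put 36U in rack 2; 6U remain.
Put 8U in rack 3; 34U remain.
Put 16U in rack 3; 18U remain.
Put 5U in rack 3; 13U remain.
Put 28U in rack 4; 14U remain.
Put 11U in rack 4; 3U remain.
Put 22U in rack 5; 20U remain.
Put 13U in rack 5; 7U remain.
Put 24U in rack 6; 18U remain.
Put 29U in rack 7; 13U remain.
Put 41U in rack 8; 1U remain.
Put 33U in rack 9; 9U remain.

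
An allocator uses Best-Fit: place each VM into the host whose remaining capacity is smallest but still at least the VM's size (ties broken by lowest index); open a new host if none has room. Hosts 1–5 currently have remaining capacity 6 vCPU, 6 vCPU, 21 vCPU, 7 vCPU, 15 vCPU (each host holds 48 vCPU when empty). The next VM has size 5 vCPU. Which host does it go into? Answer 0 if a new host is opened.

1

Hosts with room: host 1 (6 vCPU), host 2 (6 vCPU), host 3 (21 vCPU), host 4 (7 vCPU), host 5 (15 vCPU).
Tightest fit is host 1 with 6 vCPU free.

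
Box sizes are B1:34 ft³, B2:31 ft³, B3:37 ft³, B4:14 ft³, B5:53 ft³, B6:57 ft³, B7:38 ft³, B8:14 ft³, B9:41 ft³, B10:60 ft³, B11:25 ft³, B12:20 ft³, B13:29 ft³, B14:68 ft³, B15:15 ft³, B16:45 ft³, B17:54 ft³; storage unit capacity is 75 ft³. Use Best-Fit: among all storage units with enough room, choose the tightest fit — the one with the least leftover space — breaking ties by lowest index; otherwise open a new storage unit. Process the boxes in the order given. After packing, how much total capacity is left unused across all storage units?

115

Put B1 (34 ft³) in storage unit 1; 41 ft³ remain.
Put B2 (31 ft³) in storage unit 1; 10 ft³ remain.
Put B3 (37 ft³) in storage unit 2; 38 ft³ remain.
Put B4 (14 ft³) in storage unit 2; 24 ft³ remain.
Put B5 (53 ft³) in storage unit 3; 22 ft³ remain.
Put B6 (57 ft³) in storage unit 4; 18 ft³ remain.
Put B7 (38 ft³) in storage unit 5; 37 ft³ remain.
Put B8 (14 ft³) in storage unit 4; 4 ft³ remain.
Put B9 (41 ft³) in storage unit 6; 34 ft³ remain.
Put B10 (60 ft³) in storage unit 7; 15 ft³ remain.
Put B11 (25 ft³) in storage unit 6; 9 ft³ remain.
Put B12 (20 ft³) in storage unit 3; 2 ft³ remain.
Put B13 (29 ft³) in storage unit 5; 8 ft³ remain.
Put B14 (68 ft³) in storage unit 8; 7 ft³ remain.
Put B15 (15 ft³) in storage unit 7; 0 ft³ remain.
Put B16 (45 ft³) in storage unit 9; 30 ft³ remain.
Put B17 (54 ft³) in storage unit 10; 21 ft³ remain.
10 storage units × 75 ft³ = 750 ft³; used 635 ft³; unused 115 ft³.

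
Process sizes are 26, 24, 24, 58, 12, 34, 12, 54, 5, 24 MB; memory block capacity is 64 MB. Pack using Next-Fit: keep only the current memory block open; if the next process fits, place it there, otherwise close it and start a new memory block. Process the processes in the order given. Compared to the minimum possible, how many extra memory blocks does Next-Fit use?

Next-Fit: [26,24] [24] [58] [12,34,12] [54,5] [24] → 6 memory blocks.
Total size 273 MB; any packing needs at least ⌈273/64⌉ = 5 memory blocks.
An optimal packing achieves that bound: [58,5] [54] [34,26] [24,24,12] [24,12] → 5 memory blocks.
Excess: 6 − 5 = 1.

1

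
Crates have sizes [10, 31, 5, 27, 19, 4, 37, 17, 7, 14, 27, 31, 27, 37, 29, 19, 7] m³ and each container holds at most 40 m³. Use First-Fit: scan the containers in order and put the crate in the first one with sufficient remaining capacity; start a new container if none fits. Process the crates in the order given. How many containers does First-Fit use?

11

10 m³ → container 1 (remaining 30 m³)
31 m³ → container 2 (remaining 9 m³)
5 m³ → container 1 (remaining 25 m³)
27 m³ → container 3 (remaining 13 m³)
19 m³ → container 1 (remaining 6 m³)
4 m³ → container 1 (remaining 2 m³)
37 m³ → container 4 (remaining 3 m³)
17 m³ → container 5 (remaining 23 m³)
7 m³ → container 2 (remaining 2 m³)
14 m³ → container 5 (remaining 9 m³)
27 m³ → container 6 (remaining 13 m³)
31 m³ → container 7 (remaining 9 m³)
27 m³ → container 8 (remaining 13 m³)
37 m³ → container 9 (remaining 3 m³)
29 m³ → container 10 (remaining 11 m³)
19 m³ → container 11 (remaining 21 m³)
7 m³ → container 3 (remaining 6 m³)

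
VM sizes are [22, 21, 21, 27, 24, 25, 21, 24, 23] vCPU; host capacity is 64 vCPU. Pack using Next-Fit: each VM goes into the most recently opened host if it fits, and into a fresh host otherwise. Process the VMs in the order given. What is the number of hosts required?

22 vCPU → host 1 (remaining 42 vCPU)
21 vCPU → host 1 (remaining 21 vCPU)
21 vCPU → host 1 (remaining 0 vCPU)
27 vCPU → host 2 (remaining 37 vCPU)
24 vCPU → host 2 (remaining 13 vCPU)
25 vCPU → host 3 (remaining 39 vCPU)
21 vCPU → host 3 (remaining 18 vCPU)
24 vCPU → host 4 (remaining 40 vCPU)
23 vCPU → host 4 (remaining 17 vCPU)

4 hosts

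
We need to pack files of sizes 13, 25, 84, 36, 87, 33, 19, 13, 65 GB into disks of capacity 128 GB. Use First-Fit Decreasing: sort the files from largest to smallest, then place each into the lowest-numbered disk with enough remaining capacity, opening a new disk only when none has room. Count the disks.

4

Sorted descending: 87, 84, 65, 36, 33, 25, 19, 13, 13.
disk 1: place 87 GB, 41 GB left
disk 2: place 84 GB, 44 GB left
disk 3: place 65 GB, 63 GB left
disk 1: place 36 GB, 5 GB left
disk 2: place 33 GB, 11 GB left
disk 3: place 25 GB, 38 GB left
disk 3: place 19 GB, 19 GB left
disk 3: place 13 GB, 6 GB left
disk 4: place 13 GB, 115 GB left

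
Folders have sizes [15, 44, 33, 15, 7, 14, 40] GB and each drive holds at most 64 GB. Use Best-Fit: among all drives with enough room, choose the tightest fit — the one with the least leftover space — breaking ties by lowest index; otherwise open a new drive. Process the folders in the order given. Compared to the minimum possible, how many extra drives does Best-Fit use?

0

Best-Fit: [15,44] [33,15,7] [14,40] → 3 drives.
Total size 168 GB; any packing needs at least ⌈168/64⌉ = 3 drives.
So 3 is already optimal.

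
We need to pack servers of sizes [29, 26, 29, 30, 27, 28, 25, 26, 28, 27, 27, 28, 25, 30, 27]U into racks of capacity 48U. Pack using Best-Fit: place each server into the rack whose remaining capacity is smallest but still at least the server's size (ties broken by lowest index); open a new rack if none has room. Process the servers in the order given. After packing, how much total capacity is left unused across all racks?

308

rack 1: place 29U, 19U left
rack 2: place 26U, 22U left
rack 3: place 29U, 19U left
rack 4: place 30U, 18U left
rack 5: place 27U, 21U left
rack 6: place 28U, 20U left
rack 7: place 25U, 23U left
rack 8: place 26U, 22U left
rack 9: place 28U, 20U left
rack 10: place 27U, 21U left
rack 11: place 27U, 21U left
rack 12: place 28U, 20U left
rack 13: place 25U, 23U left
rack 14: place 30U, 18U left
rack 15: place 27U, 21U left
15 racks × 48U = 720U; used 412U; unused 308U.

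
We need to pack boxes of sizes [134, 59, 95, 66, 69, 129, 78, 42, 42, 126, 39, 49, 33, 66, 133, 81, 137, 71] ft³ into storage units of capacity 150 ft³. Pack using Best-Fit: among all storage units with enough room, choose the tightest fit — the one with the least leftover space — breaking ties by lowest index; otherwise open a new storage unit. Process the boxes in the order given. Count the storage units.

Put 134 ft³ in storage unit 1; 16 ft³ remain.
Put 59 ft³ in storage unit 2; 91 ft³ remain.
Put 95 ft³ in storage unit 3; 55 ft³ remain.
Put 66 ft³ in storage unit 2; 25 ft³ remain.
Put 69 ft³ in storage unit 4; 81 ft³ remain.
Put 129 ft³ in storage unit 5; 21 ft³ remain.
Put 78 ft³ in storage unit 4; 3 ft³ remain.
Put 42 ft³ in storage unit 3; 13 ft³ remain.
Put 42 ft³ in storage unit 6; 108 ft³ remain.
Put 126 ft³ in storage unit 7; 24 ft³ remain.
Put 39 ft³ in storage unit 6; 69 ft³ remain.
Put 49 ft³ in storage unit 6; 20 ft³ remain.
Put 33 ft³ in storage unit 8; 117 ft³ remain.
Put 66 ft³ in storage unit 8; 51 ft³ remain.
Put 133 ft³ in storage unit 9; 17 ft³ remain.
Put 81 ft³ in storage unit 10; 69 ft³ remain.
Put 137 ft³ in storage unit 11; 13 ft³ remain.
Put 71 ft³ in storage unit 12; 79 ft³ remain.
Final storage units: [134] [59,66] [95,42] [69,78] [129] [42,39,49] [126] [33,66] [133] [81] [137] [71].

12 storage units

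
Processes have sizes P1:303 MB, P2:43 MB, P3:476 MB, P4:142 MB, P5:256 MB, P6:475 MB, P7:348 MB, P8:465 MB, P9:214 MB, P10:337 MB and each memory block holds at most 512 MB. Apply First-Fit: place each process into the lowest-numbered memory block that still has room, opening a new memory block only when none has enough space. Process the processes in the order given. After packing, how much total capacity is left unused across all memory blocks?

memory block 1: place P1 (303 MB), 209 MB left
memory block 1: place P2 (43 MB), 166 MB left
memory block 2: place P3 (476 MB), 36 MB left
memory block 1: place P4 (142 MB), 24 MB left
memory block 3: place P5 (256 MB), 256 MB left
memory block 4: place P6 (475 MB), 37 MB left
memory block 5: place P7 (348 MB), 164 MB left
memory block 6: place P8 (465 MB), 47 MB left
memory block 3: place P9 (214 MB), 42 MB left
memory block 7: place P10 (337 MB), 175 MB left
7 memory blocks × 512 MB = 3584 MB; used 3059 MB; unused 525 MB.

525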